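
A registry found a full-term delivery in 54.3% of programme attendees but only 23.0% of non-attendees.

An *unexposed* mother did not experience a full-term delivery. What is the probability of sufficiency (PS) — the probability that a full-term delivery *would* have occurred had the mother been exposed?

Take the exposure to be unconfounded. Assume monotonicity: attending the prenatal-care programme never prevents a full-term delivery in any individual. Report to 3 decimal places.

PS ≈ 0.406

p₁ = 0.543, p₀ = 0.23.
Under exogeneity and monotonicity, PS = (p₁ − p₀) / (1 − p₀).
PS = (0.543 − 0.23) / (1 − 0.23) = 0.313 / 0.77 ≈ 0.4065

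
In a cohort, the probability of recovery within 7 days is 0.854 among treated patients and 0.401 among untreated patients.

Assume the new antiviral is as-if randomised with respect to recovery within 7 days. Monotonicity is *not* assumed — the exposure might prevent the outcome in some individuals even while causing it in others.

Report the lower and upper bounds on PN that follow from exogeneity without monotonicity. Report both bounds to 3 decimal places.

Let p₁ = 0.854, p₀ = 0.401.
Under exogeneity alone the bounds on PN are max{0,(p₁−p₀)/p₁} ≤ PN ≤ min{1,(1−p₀)/p₁}.
  lower = (p₁ − p₀)/p₁ = 0.453 / 0.854 ≈ 0.5304
  upper = min{1, (1 − p₀)/p₁} = 0.599 / 0.854 ≈ 0.7014

0.530 ≤ PN ≤ 0.701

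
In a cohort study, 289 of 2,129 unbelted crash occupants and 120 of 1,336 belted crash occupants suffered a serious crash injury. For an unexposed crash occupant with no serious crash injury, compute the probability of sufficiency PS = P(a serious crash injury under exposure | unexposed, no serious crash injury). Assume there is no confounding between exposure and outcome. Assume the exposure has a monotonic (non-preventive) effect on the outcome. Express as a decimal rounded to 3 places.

p₁ = P(outcome | exposed) = 289/2129 = 0.13574
p₀ = P(outcome | unexposed) = 120/1336 = 0.08982
Under exogeneity and monotonicity, PS = (p₁ − p₀) / (1 − p₀).
PS = (0.13574 − 0.08982) / (1 − 0.08982) = 0.045924 / 0.91018 ≈ 0.0505

PS ≈ 0.050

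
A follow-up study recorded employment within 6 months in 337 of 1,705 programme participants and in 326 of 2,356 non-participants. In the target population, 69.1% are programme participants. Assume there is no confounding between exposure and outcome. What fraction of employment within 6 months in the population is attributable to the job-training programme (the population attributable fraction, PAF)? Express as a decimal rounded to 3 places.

PAF ≈ 0.228

p₁ = P(outcome | exposed) = 337/1705 = 0.19765
p₀ = P(outcome | unexposed) = 326/2356 = 0.13837
Overall risk P(Y=1) = π·p₁ + (1−π)·p₀ = 0.691×0.19765 + 0.309×0.13837 = 0.17934.
Under exogeneity, PAF = [P(Y=1) − p₀] / P(Y=1).
PAF = (0.17934 − 0.13837) / 0.17934 ≈ 0.2284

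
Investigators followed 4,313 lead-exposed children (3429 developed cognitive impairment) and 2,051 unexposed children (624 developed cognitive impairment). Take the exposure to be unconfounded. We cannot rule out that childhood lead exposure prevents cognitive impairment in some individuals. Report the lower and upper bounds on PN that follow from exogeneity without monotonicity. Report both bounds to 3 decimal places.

0.617 ≤ PN ≤ 0.875

p₁ = P(outcome | exposed) = 3429/4313 = 0.79504
p₀ = P(outcome | unexposed) = 624/2051 = 0.30424
Under exogeneity alone the bounds on PN are max{0,(p₁−p₀)/p₁} ≤ PN ≤ min{1,(1−p₀)/p₁}.
  lower = (p₁ − p₀)/p₁ = 0.4908 / 0.79504 ≈ 0.6173
  upper = min{1, (1 − p₀)/p₁} = 0.69576 / 0.79504 ≈ 0.8751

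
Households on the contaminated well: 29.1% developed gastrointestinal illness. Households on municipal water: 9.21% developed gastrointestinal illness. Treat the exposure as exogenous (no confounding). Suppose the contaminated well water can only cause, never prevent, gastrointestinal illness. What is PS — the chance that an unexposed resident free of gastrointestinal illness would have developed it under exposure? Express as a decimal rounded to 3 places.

PS ≈ 0.219

p₁ = 0.291, p₀ = 0.0921.
Under exogeneity and monotonicity, PS = (p₁ − p₀) / (1 − p₀).
PS = (0.291 − 0.0921) / (1 − 0.0921) = 0.1989 / 0.9079 ≈ 0.2191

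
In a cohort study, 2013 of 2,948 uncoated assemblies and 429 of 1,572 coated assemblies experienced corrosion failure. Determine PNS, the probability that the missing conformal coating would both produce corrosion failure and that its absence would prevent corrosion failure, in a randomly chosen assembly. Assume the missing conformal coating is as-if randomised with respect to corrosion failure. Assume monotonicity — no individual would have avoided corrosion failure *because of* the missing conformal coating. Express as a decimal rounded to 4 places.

PNS ≈ 0.4099

p₁ = P(outcome | exposed) = 2013/2948 = 0.68284
p₀ = P(outcome | unexposed) = 429/1572 = 0.2729
Under exogeneity and monotonicity, PNS = p₁ − p₀.
PNS = 0.68284 − 0.2729 = 0.40994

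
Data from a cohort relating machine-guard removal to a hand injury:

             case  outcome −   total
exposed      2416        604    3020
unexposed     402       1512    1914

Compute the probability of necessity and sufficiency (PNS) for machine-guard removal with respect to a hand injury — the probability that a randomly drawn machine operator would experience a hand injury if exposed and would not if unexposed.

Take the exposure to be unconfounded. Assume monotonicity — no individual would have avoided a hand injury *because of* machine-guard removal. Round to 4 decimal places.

p₁ = P(outcome | exposed) = 2416/3020 = 0.8
p₀ = P(outcome | unexposed) = 402/1914 = 0.21003
Under exogeneity and monotonicity, PNS = p₁ − p₀.
PNS = 0.8 − 0.21003 = 0.58997

PNS ≈ 0.5900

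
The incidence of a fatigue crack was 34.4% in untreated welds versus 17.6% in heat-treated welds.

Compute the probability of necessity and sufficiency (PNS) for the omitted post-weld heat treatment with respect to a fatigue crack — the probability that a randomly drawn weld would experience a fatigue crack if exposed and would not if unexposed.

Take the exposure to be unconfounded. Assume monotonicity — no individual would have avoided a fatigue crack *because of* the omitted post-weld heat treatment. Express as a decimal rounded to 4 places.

PNS ≈ 0.1680

p₁ = 0.344, p₀ = 0.176.
Under exogeneity and monotonicity, PNS = p₁ − p₀.
PNS = 0.344 − 0.176 = 0.168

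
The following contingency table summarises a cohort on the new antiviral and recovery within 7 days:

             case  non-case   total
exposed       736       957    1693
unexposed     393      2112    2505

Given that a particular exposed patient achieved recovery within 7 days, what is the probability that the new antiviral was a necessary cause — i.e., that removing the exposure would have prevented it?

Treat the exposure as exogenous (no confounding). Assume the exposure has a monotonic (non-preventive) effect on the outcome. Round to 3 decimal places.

p₁ = P(outcome | exposed) = 736/1693 = 0.43473
p₀ = P(outcome | unexposed) = 393/2505 = 0.15689
Under exogeneity and monotonicity, PN = (p₁ − p₀)/p₁.
PN = (0.43473 − 0.15689) / 0.43473 ≈ 0.6391

PN ≈ 0.639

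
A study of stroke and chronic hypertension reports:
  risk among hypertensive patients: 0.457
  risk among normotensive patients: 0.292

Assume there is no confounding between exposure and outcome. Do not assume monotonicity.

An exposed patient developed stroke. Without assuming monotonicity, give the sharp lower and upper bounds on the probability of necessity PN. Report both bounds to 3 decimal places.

0.361 ≤ PN ≤ 1.000

Let p₁ = 0.457, p₀ = 0.292.
Under exogeneity alone the bounds on PN are max{0,(p₁−p₀)/p₁} ≤ PN ≤ min{1,(1−p₀)/p₁}.
  lower = (p₁ − p₀)/p₁ = 0.165 / 0.457 ≈ 0.3611
  upper = min{1, (1 − p₀)/p₁} = 0.708 / 0.457 ≈ 1.5492 → capped at 1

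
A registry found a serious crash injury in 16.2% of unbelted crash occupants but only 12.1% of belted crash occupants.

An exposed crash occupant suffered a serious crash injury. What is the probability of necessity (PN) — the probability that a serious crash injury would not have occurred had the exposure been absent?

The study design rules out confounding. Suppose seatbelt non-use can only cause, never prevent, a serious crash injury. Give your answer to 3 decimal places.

p₁ = 0.162, p₀ = 0.121.
Under exogeneity and monotonicity, PN = (p₁ − p₀) / p₁.
PN = (0.162 − 0.121) / 0.162 = 0.041 / 0.162 ≈ 0.2531

PN ≈ 0.253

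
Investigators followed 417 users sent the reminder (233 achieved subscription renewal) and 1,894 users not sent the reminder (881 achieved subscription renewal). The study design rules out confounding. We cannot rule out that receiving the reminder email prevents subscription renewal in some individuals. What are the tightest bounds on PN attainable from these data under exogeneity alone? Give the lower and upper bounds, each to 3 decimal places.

p₁ = P(outcome | exposed) = 233/417 = 0.55875
p₀ = P(outcome | unexposed) = 881/1894 = 0.46515
Under exogeneity alone the bounds on PN are max{0,(p₁−p₀)/p₁} ≤ PN ≤ min{1,(1−p₀)/p₁}.
  lower = (p₁ − p₀)/p₁ = 0.0936 / 0.55875 ≈ 0.1675
  upper = min{1, (1 − p₀)/p₁} = 0.53485 / 0.55875 ≈ 0.9572

0.168 ≤ PN ≤ 0.957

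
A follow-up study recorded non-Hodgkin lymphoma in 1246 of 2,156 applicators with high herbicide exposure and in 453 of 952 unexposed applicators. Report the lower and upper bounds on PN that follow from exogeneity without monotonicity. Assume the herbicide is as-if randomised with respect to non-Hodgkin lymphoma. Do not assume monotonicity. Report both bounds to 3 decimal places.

0.177 ≤ PN ≤ 0.907

p₁ = P(outcome | exposed) = 1246/2156 = 0.57792
p₀ = P(outcome | unexposed) = 453/952 = 0.47584
Under exogeneity alone the bounds on PN are max{0,(p₁−p₀)/p₁} ≤ PN ≤ min{1,(1−p₀)/p₁}.
  lower = (p₁ − p₀)/p₁ = 0.10208 / 0.57792 ≈ 0.1766
  upper = min{1, (1 − p₀)/p₁} = 0.52416 / 0.57792 ≈ 0.9070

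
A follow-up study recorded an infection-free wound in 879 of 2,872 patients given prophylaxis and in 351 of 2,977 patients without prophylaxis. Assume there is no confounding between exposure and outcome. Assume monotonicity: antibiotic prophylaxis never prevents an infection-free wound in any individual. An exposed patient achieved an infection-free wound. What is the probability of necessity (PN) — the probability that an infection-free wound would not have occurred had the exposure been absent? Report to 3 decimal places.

p₁ = P(outcome | exposed) = 879/2872 = 0.30606
p₀ = P(outcome | unexposed) = 351/2977 = 0.1179
Under exogeneity and monotonicity, PN = (p₁ − p₀) / p₁.
PN = (0.30606 − 0.1179) / 0.30606 = 0.18815 / 0.30606 ≈ 0.6148

PN ≈ 0.615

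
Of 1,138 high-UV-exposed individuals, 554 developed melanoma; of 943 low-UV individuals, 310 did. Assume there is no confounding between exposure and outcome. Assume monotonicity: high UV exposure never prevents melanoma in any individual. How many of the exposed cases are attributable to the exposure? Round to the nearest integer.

about 180 cases

p₁ = P(outcome | exposed) = 554/1138 = 0.48682
p₀ = P(outcome | unexposed) = 310/943 = 0.32874
PN = (p₁ − p₀)/p₁ = (0.48682 − 0.32874) / 0.48682 ≈ 0.32472.
Attributable cases ≈ PN × (exposed cases) = 0.32472 × 554 ≈ 179.90.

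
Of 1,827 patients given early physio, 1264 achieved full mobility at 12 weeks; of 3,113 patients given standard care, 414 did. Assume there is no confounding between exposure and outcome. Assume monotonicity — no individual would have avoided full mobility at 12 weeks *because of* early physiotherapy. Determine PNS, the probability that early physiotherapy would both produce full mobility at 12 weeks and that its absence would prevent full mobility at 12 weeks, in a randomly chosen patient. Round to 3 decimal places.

p₁ = P(outcome | exposed) = 1264/1827 = 0.69184
p₀ = P(outcome | unexposed) = 414/3113 = 0.13299
Under exogeneity and monotonicity, PNS = p₁ − p₀.
PNS = 0.69184 − 0.13299 = 0.55885

PNS ≈ 0.559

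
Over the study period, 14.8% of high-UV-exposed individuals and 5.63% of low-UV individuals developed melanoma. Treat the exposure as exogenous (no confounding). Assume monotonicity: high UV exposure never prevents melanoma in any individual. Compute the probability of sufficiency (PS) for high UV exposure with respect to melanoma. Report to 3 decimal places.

PS ≈ 0.097

p₁ = 0.148, p₀ = 0.0563.
Under exogeneity and monotonicity, PS = (p₁ − p₀) / (1 − p₀).
PS = (0.148 − 0.0563) / (1 − 0.0563) = 0.0917 / 0.9437 ≈ 0.0972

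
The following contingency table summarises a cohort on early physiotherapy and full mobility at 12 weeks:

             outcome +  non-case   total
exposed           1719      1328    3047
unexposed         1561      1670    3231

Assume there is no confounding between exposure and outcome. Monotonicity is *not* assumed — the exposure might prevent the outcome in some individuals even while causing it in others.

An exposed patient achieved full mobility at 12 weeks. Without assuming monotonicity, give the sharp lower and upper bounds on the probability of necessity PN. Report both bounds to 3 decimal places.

0.144 ≤ PN ≤ 0.916

p₁ = P(outcome | exposed) = 1719/3047 = 0.56416
p₀ = P(outcome | unexposed) = 1561/3231 = 0.48313
Under exogeneity alone the bounds on PN are max{0,(p₁−p₀)/p₁} ≤ PN ≤ min{1,(1−p₀)/p₁}.
  lower = (p₁ − p₀)/p₁ = 0.081029 / 0.56416 ≈ 0.1436
  upper = min{1, (1 − p₀)/p₁} = 0.51687 / 0.56416 ≈ 0.9162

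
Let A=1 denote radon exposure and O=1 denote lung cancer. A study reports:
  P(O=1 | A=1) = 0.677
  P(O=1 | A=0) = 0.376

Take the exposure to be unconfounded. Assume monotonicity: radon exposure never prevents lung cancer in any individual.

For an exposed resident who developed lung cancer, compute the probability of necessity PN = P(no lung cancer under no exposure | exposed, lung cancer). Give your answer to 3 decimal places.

PN ≈ 0.445

Let p₁ = 0.677, p₀ = 0.376.
Under exogeneity and monotonicity, PN = (p₁ − p₀) / p₁.
PN = (0.677 − 0.376) / 0.677 = 0.301 / 0.677 ≈ 0.4446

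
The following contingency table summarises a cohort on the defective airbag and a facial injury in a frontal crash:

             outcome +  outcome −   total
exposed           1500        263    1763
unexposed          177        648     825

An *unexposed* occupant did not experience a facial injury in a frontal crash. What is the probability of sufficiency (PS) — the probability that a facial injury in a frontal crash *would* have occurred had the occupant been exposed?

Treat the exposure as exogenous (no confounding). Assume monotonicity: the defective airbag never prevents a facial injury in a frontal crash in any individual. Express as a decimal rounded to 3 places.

p₁ = P(outcome | exposed) = 1500/1763 = 0.85082
p₀ = P(outcome | unexposed) = 177/825 = 0.21455
Under exogeneity and monotonicity, PS = (p₁ − p₀)/(1 − p₀).
PS = (0.85082 − 0.21455) / 0.78545 ≈ 0.8101

PS ≈ 0.810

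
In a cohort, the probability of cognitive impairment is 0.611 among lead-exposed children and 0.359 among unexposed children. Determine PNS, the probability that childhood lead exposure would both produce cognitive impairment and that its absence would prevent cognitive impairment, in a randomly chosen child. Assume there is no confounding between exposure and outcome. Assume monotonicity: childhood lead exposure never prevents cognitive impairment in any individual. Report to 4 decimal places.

Let p₁ = 0.611, p₀ = 0.359.
Under exogeneity and monotonicity, PNS = p₁ − p₀.
PNS = 0.611 − 0.359 = 0.252

PNS ≈ 0.2520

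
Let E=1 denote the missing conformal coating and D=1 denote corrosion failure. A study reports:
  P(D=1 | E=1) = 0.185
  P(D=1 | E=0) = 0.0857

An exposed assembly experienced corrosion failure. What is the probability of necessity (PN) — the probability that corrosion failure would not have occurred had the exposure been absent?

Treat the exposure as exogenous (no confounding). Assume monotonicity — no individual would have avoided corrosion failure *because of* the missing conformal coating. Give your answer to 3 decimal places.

PN ≈ 0.537

Let p₁ = 0.185, p₀ = 0.0857.
Under exogeneity and monotonicity, PN = (p₁ − p₀) / p₁.
PN = (0.185 − 0.0857) / 0.185 = 0.0993 / 0.185 ≈ 0.5368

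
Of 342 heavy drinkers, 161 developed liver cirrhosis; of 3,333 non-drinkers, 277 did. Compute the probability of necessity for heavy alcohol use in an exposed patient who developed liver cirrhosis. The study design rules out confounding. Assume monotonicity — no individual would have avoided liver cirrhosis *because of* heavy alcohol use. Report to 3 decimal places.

p₁ = P(outcome | exposed) = 161/342 = 0.47076
p₀ = P(outcome | unexposed) = 277/3333 = 0.083108
Under exogeneity and monotonicity, PN = (p₁ − p₀) / p₁.
PN = (0.47076 − 0.083108) / 0.47076 = 0.38765 / 0.47076 ≈ 0.8235

PN ≈ 0.823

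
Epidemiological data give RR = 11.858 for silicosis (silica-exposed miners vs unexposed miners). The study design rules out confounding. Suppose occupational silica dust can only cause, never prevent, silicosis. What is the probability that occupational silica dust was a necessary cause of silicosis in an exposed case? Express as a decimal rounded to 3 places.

PN ≈ 0.916

Under exogeneity and monotonicity, PN = (RR − 1) / RR = 1 − 1/RR.
PN = (11.858 − 1) / 11.858 = 10.86 / 11.858 ≈ 0.9157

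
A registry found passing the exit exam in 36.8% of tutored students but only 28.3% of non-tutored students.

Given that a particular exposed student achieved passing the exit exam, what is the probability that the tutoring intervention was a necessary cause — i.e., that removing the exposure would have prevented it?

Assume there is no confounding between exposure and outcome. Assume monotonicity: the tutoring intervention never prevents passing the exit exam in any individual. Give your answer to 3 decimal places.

PN ≈ 0.231

p₁ = 0.368, p₀ = 0.283.
Under exogeneity and monotonicity, PN = (p₁ − p₀) / p₁.
PN = (0.368 − 0.283) / 0.368 = 0.085 / 0.368 ≈ 0.2310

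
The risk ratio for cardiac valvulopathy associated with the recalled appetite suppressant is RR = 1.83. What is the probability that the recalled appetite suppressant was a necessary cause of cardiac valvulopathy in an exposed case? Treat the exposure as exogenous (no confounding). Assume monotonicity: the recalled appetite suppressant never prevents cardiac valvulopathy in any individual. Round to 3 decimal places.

PN ≈ 0.454

Under exogeneity and monotonicity, PN = (RR − 1) / RR = 1 − 1/RR.
PN = (1.83 − 1) / 1.83 = 0.83 / 1.83 ≈ 0.4536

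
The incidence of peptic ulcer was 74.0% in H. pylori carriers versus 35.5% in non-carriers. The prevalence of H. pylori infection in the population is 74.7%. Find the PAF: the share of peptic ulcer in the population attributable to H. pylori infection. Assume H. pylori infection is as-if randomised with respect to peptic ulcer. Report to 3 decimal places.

PAF ≈ 0.448

p₁ = 0.74, p₀ = 0.355.
Overall risk P(Y=1) = π·p₁ + (1−π)·p₀ = 0.747×0.74 + 0.253×0.355 = 0.64259.
Under exogeneity, PAF = [P(Y=1) − p₀] / P(Y=1).
PAF = (0.64259 − 0.355) / 0.64259 ≈ 0.4476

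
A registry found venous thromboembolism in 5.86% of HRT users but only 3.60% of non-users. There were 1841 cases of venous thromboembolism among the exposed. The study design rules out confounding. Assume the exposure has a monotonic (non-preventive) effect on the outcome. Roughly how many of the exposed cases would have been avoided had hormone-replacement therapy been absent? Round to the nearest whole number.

p₁ = 0.0586, p₀ = 0.036.
PN = (p₁ − p₀)/p₁ = (0.0586 − 0.036) / 0.0586 ≈ 0.38567.
Attributable cases ≈ PN × (exposed cases) = 0.38567 × 1841 ≈ 710.01.

about 710 cases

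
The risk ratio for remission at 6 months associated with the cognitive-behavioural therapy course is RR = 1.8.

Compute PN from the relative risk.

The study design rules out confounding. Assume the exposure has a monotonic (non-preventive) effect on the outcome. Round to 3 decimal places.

Under exogeneity and monotonicity, PN = (RR − 1) / RR = 1 − 1/RR.
PN = (1.8 − 1) / 1.8 = 0.8 / 1.8 ≈ 0.4444

PN ≈ 0.444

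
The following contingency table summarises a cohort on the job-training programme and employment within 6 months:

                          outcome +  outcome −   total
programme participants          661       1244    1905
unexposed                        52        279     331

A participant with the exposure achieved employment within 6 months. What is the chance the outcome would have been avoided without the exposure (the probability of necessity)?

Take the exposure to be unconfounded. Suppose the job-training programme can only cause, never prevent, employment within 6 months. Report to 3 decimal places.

PN ≈ 0.547

p₁ = P(outcome | exposed) = 661/1905 = 0.34698
p₀ = P(outcome | unexposed) = 52/331 = 0.1571
Under exogeneity and monotonicity, PN = (p₁ − p₀)/p₁.
PN = (0.34698 − 0.1571) / 0.34698 ≈ 0.5472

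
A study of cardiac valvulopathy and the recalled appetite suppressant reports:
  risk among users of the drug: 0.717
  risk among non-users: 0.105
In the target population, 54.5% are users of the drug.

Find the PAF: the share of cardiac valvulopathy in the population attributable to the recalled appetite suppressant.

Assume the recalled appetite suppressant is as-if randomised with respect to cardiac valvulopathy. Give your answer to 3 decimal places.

Let p₁ = 0.717, p₀ = 0.105.
Overall risk P(Y=1) = π·p₁ + (1−π)·p₀ = 0.545×0.717 + 0.455×0.105 = 0.43854.
Under exogeneity, PAF = [P(Y=1) − p₀] / P(Y=1).
PAF = (0.43854 − 0.105) / 0.43854 ≈ 0.7606

PAF ≈ 0.761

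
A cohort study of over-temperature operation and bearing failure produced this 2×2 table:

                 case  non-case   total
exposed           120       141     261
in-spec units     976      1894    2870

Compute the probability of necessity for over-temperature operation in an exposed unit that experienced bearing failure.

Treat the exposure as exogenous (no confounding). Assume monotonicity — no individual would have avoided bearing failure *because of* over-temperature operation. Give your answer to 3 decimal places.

PN ≈ 0.260

p₁ = P(outcome | exposed) = 120/261 = 0.45977
p₀ = P(outcome | unexposed) = 976/2870 = 0.34007
Under exogeneity and monotonicity, PN = (p₁ − p₀)/p₁.
PN = (0.45977 − 0.34007) / 0.45977 ≈ 0.2603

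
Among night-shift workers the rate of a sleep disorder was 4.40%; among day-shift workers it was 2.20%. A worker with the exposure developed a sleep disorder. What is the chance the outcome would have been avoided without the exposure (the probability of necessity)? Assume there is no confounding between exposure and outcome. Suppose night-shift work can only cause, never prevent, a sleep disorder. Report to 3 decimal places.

PN ≈ 0.500

p₁ = 0.044, p₀ = 0.022.
Under exogeneity and monotonicity, PN = (p₁ − p₀) / p₁.
PN = (0.044 − 0.022) / 0.044 = 0.022 / 0.044 ≈ 0.5000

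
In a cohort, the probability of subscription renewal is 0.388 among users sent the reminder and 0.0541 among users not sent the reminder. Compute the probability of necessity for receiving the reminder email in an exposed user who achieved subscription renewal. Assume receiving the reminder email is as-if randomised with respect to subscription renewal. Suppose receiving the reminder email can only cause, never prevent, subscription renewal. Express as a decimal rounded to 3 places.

Let p₁ = 0.388, p₀ = 0.0541.
Under exogeneity and monotonicity, PN = (p₁ − p₀) / p₁.
PN = (0.388 − 0.0541) / 0.388 = 0.3339 / 0.388 ≈ 0.8606

PN ≈ 0.861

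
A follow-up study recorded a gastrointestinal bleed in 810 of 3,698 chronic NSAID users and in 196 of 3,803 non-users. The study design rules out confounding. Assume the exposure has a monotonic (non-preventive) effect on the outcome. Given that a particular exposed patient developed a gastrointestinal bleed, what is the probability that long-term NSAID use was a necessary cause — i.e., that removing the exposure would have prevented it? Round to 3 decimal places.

p₁ = P(outcome | exposed) = 810/3698 = 0.21904
p₀ = P(outcome | unexposed) = 196/3803 = 0.051538
Under exogeneity and monotonicity, PN = (p₁ − p₀) / p₁.
PN = (0.21904 − 0.051538) / 0.21904 = 0.1675 / 0.21904 ≈ 0.7647

PN ≈ 0.765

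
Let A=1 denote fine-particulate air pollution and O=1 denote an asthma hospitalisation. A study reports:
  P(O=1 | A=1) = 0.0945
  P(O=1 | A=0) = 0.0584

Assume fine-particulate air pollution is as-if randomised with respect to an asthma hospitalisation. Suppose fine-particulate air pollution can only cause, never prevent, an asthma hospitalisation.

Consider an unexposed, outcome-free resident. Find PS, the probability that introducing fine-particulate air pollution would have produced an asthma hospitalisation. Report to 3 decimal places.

Let p₁ = 0.0945, p₀ = 0.0584.
Under exogeneity and monotonicity, PS = (p₁ − p₀) / (1 − p₀).
PS = (0.0945 − 0.0584) / (1 − 0.0584) = 0.0361 / 0.9416 ≈ 0.0383

PS ≈ 0.038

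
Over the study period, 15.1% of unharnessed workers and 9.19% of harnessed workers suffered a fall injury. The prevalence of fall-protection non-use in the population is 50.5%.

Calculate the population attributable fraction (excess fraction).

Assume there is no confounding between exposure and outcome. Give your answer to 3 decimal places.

p₁ = 0.151, p₀ = 0.0919.
Overall risk P(Y=1) = π·p₁ + (1−π)·p₀ = 0.505×0.151 + 0.495×0.0919 = 0.12175.
Under exogeneity, PAF = [P(Y=1) − p₀] / P(Y=1).
PAF = (0.12175 − 0.0919) / 0.12175 ≈ 0.2451

PAF ≈ 0.245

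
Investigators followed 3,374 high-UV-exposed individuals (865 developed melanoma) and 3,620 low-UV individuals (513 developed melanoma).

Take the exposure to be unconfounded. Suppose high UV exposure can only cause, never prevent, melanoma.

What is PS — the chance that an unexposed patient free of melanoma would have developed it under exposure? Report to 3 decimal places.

p₁ = P(outcome | exposed) = 865/3374 = 0.25637
p₀ = P(outcome | unexposed) = 513/3620 = 0.14171
Under exogeneity and monotonicity, PS = (p₁ − p₀) / (1 − p₀).
PS = (0.25637 − 0.14171) / (1 − 0.14171) = 0.11466 / 0.85829 ≈ 0.1336

PS ≈ 0.134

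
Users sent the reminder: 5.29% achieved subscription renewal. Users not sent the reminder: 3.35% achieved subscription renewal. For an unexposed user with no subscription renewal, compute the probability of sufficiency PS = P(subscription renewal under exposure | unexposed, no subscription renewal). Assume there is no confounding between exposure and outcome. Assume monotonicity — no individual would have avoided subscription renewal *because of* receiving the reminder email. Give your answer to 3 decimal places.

PS ≈ 0.020

p₁ = 0.0529, p₀ = 0.0335.
Under exogeneity and monotonicity, PS = (p₁ − p₀) / (1 − p₀).
PS = (0.0529 − 0.0335) / (1 − 0.0335) = 0.0194 / 0.9665 ≈ 0.0201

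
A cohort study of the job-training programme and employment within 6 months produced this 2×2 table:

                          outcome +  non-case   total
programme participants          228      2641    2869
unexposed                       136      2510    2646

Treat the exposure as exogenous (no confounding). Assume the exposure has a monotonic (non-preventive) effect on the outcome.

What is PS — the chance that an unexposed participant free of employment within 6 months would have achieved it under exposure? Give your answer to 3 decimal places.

p₁ = P(outcome | exposed) = 228/2869 = 0.07947
p₀ = P(outcome | unexposed) = 136/2646 = 0.051398
Under exogeneity and monotonicity, PS = (p₁ − p₀)/(1 − p₀).
PS = (0.07947 − 0.051398) / 0.9486 ≈ 0.0296

PS ≈ 0.030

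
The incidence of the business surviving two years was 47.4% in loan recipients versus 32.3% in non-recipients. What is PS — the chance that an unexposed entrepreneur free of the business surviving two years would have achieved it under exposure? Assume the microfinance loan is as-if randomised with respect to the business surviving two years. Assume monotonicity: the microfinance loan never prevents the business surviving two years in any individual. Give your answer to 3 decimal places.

PS ≈ 0.223

p₁ = 0.474, p₀ = 0.323.
Under exogeneity and monotonicity, PS = (p₁ − p₀) / (1 − p₀).
PS = (0.474 − 0.323) / (1 − 0.323) = 0.151 / 0.677 ≈ 0.2230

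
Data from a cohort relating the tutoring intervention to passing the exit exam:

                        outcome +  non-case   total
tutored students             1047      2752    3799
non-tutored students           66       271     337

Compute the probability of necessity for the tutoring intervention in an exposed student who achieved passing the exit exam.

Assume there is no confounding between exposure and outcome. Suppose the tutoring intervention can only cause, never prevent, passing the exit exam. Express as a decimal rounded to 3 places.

PN ≈ 0.289

p₁ = P(outcome | exposed) = 1047/3799 = 0.2756
p₀ = P(outcome | unexposed) = 66/337 = 0.19585
Under exogeneity and monotonicity, PN = (p₁ − p₀)/p₁.
PN = (0.2756 − 0.19585) / 0.2756 ≈ 0.2894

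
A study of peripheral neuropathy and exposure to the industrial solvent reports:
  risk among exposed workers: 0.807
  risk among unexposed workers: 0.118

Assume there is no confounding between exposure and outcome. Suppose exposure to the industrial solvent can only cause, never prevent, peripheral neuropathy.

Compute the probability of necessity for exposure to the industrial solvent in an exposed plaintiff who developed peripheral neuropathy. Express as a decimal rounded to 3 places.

PN ≈ 0.854

Let p₁ = 0.807, p₀ = 0.118.
Under exogeneity and monotonicity, PN = (p₁ − p₀) / p₁.
PN = (0.807 − 0.118) / 0.807 = 0.689 / 0.807 ≈ 0.8538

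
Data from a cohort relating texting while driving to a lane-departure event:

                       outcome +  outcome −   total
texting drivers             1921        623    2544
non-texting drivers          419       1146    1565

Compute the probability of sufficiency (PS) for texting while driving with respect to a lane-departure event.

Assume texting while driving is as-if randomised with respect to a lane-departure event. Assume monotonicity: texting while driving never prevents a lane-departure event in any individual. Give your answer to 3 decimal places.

p₁ = P(outcome | exposed) = 1921/2544 = 0.75511
p₀ = P(outcome | unexposed) = 419/1565 = 0.26773
Under exogeneity and monotonicity, PS = (p₁ − p₀) / (1 − p₀).
PS = (0.75511 − 0.26773) / (1 − 0.26773) = 0.48738 / 0.73227 ≈ 0.6656

PS ≈ 0.666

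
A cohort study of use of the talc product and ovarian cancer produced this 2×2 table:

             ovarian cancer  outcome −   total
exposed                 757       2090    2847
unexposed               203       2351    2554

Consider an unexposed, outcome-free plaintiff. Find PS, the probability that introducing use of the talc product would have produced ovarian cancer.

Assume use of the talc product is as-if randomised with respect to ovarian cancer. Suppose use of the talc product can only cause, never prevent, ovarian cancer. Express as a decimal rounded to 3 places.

p₁ = P(outcome | exposed) = 757/2847 = 0.26589
p₀ = P(outcome | unexposed) = 203/2554 = 0.079483
Under exogeneity and monotonicity, PS = (p₁ − p₀) / (1 − p₀).
PS = (0.26589 − 0.079483) / (1 − 0.079483) = 0.18641 / 0.92052 ≈ 0.2025

PS ≈ 0.203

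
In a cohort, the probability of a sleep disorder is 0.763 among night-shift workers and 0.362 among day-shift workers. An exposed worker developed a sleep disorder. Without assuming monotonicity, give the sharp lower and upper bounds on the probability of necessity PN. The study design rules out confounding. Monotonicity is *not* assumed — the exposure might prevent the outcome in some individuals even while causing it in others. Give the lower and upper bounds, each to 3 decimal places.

Let p₁ = 0.763, p₀ = 0.362.
Under exogeneity alone the bounds on PN are max{0,(p₁−p₀)/p₁} ≤ PN ≤ min{1,(1−p₀)/p₁}.
  lower = (p₁ − p₀)/p₁ = 0.401 / 0.763 ≈ 0.5256
  upper = min{1, (1 − p₀)/p₁} = 0.638 / 0.763 ≈ 0.8362

0.526 ≤ PN ≤ 0.836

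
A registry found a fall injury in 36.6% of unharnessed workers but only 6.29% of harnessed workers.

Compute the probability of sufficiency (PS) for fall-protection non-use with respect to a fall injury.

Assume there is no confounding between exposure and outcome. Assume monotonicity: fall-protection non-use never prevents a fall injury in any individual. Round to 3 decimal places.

p₁ = 0.366, p₀ = 0.0629.
Under exogeneity and monotonicity, PS = (p₁ − p₀) / (1 − p₀).
PS = (0.366 − 0.0629) / (1 − 0.0629) = 0.3031 / 0.9371 ≈ 0.3234

PS ≈ 0.323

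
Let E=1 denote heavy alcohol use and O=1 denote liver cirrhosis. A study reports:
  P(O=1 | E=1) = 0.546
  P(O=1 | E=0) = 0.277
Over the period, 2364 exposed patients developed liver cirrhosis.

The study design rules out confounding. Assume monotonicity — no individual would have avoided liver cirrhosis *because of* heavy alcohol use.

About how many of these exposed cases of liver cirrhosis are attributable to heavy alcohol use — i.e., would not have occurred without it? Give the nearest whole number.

about 1165 cases

Let p₁ = 0.546, p₀ = 0.277.
PN = (p₁ − p₀)/p₁ = (0.546 − 0.277) / 0.546 ≈ 0.49267.
Attributable cases ≈ PN × (exposed cases) = 0.49267 × 2364 ≈ 1164.68.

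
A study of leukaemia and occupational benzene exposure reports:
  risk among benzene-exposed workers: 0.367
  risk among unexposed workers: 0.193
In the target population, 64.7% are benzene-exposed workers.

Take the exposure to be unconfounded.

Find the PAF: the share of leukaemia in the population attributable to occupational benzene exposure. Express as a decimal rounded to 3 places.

PAF ≈ 0.368

Let p₁ = 0.367, p₀ = 0.193.
Overall risk P(Y=1) = π·p₁ + (1−π)·p₀ = 0.647×0.367 + 0.353×0.193 = 0.30558.
Under exogeneity, PAF = [P(Y=1) − p₀] / P(Y=1).
PAF = (0.30558 − 0.193) / 0.30558 ≈ 0.3684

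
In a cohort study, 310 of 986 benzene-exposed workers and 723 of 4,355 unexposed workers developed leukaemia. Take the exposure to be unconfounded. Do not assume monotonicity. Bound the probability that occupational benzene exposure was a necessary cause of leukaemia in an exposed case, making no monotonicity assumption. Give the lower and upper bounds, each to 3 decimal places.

0.472 ≤ PN ≤ 1.000

p₁ = P(outcome | exposed) = 310/986 = 0.3144
p₀ = P(outcome | unexposed) = 723/4355 = 0.16602
Under exogeneity alone the bounds on PN are max{0,(p₁−p₀)/p₁} ≤ PN ≤ min{1,(1−p₀)/p₁}.
  lower = (p₁ − p₀)/p₁ = 0.14839 / 0.3144 ≈ 0.4720
  upper = min{1, (1 − p₀)/p₁} = 0.83398 / 0.3144 ≈ 2.6526 → capped at 1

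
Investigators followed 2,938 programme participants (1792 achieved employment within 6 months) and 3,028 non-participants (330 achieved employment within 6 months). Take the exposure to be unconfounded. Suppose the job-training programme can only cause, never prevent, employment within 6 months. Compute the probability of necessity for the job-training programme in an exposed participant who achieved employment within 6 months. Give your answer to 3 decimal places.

PN ≈ 0.821

p₁ = P(outcome | exposed) = 1792/2938 = 0.60994
p₀ = P(outcome | unexposed) = 330/3028 = 0.10898
Under exogeneity and monotonicity, PN = (p₁ − p₀) / p₁.
PN = (0.60994 − 0.10898) / 0.60994 = 0.50096 / 0.60994 ≈ 0.8213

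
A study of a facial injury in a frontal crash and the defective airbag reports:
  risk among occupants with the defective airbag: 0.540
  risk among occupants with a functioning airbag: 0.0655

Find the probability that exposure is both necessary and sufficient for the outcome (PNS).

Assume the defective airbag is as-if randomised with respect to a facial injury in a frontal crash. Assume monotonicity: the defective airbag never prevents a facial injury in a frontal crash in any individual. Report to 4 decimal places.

Let p₁ = 0.54, p₀ = 0.0655.
Under exogeneity and monotonicity, PNS = p₁ − p₀.
PNS = 0.54 − 0.0655 = 0.4745

PNS ≈ 0.4745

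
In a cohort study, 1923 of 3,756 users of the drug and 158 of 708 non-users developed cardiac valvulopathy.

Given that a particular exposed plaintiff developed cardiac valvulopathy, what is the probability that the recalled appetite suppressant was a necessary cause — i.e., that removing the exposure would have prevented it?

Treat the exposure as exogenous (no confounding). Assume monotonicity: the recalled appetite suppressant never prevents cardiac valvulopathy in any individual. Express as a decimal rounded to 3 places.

p₁ = P(outcome | exposed) = 1923/3756 = 0.51198
p₀ = P(outcome | unexposed) = 158/708 = 0.22316
Under exogeneity and monotonicity, PN = (p₁ − p₀) / p₁.
PN = (0.51198 − 0.22316) / 0.51198 = 0.28882 / 0.51198 ≈ 0.5641

PN ≈ 0.564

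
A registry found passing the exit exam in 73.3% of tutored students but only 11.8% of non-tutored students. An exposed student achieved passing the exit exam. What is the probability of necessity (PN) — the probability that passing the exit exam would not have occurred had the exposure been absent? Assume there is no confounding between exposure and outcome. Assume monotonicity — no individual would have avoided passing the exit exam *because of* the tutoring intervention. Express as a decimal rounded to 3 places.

PN ≈ 0.839

p₁ = 0.733, p₀ = 0.118.
Under exogeneity and monotonicity, PN = (p₁ − p₀) / p₁.
PN = (0.733 − 0.118) / 0.733 = 0.615 / 0.733 ≈ 0.8390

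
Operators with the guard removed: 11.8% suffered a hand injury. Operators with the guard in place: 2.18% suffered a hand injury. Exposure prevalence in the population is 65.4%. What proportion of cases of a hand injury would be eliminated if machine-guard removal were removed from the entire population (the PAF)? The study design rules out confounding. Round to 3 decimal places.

p₁ = 0.118, p₀ = 0.0218.
Overall risk P(Y=1) = π·p₁ + (1−π)·p₀ = 0.654×0.118 + 0.346×0.0218 = 0.084715.
Under exogeneity, PAF = [P(Y=1) − p₀] / P(Y=1).
PAF = (0.084715 − 0.0218) / 0.084715 ≈ 0.7427

PAF ≈ 0.743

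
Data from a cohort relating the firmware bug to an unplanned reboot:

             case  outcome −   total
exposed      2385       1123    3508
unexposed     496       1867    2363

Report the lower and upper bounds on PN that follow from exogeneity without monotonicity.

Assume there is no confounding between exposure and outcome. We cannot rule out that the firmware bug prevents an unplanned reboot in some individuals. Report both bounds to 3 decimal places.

p₁ = P(outcome | exposed) = 2385/3508 = 0.67987
p₀ = P(outcome | unexposed) = 496/2363 = 0.2099
Under exogeneity alone the bounds on PN are max{0,(p₁−p₀)/p₁} ≤ PN ≤ min{1,(1−p₀)/p₁}.
  lower = (p₁ − p₀)/p₁ = 0.46997 / 0.67987 ≈ 0.6913
  upper = min{1, (1 − p₀)/p₁} = 0.7901 / 0.67987 ≈ 1.1621 → capped at 1

0.691 ≤ PN ≤ 1.000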